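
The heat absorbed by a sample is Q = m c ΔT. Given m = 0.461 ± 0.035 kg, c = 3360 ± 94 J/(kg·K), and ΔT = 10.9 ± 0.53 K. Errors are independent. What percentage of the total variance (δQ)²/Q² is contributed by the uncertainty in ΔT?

(δQ/Q)² = (1·δm/m)² + (1·δc/c)² + (1·δΔT/ΔT)²
  m term: (1×0.0759)² = 0.00576
  c term: (1×0.0280)² = 0.000783
  ΔT term: (1×0.0486)² = 0.00236
Total = 0.00891. Share from ΔT = 0.00236/0.00891 = 0.265.

26.5%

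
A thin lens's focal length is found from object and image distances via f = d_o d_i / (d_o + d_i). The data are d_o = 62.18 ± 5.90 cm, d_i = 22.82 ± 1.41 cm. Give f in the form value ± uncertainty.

16.69 ± 0.866 cm

∂f/∂d_o = (d_i/(d_o+d_i))² = 0.0721;  ∂f/∂d_i = (d_o/(d_o+d_i))² = 0.535
δf = √((∂f/∂d_o · δd_o)² + (∂f/∂d_i · δd_i)²) = √(0.181 + 0.569) = 0.866 cm
f = 16.69 cm.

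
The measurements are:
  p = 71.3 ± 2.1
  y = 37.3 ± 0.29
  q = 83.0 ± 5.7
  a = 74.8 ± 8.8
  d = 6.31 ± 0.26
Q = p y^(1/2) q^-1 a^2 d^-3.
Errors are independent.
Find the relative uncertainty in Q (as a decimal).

Q is a product of powers, so relative uncertainties combine in quadrature:
  (1·δp/p)² = (1×0.0295)² = 0.000867;  (½·δy/y)² = (0.5×0.00777)² = 1.51e-05;  (-1·δq/q)² = (-1×0.0687)² = 0.00472;  (2·δa/a)² = (2×0.118)² = 0.0554;  (-3·δd/d)² = (-3×0.0412)² = 0.0153
δQ/Q = √(0.0762) = 0.276

0.276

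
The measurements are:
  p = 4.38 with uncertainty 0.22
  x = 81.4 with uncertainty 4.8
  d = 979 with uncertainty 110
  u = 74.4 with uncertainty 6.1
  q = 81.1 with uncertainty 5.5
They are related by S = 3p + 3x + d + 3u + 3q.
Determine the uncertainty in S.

114

Absolute uncertainties add in quadrature for a linear combination:
  (3·δp)² = 0.436;  (3·δx)² = 207;  (δd)² = 12100;  (3·δu)² = 335;  (3·δq)² = 272
δS = √(12900) = 114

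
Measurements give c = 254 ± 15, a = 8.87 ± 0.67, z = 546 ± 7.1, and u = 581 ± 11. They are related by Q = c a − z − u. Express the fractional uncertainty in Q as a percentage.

Let p = c·a = 2250. δp/p = √((1·δc/c)² + (1·δa/a)²) = √(0.00349 + 0.00571) = 0.0959, so δp = 216.
Q = p − z − u: δQ = √(δp² + δz² + δu²) = √(46700 + 50.4 + 121) = 216
Q = 1130, so δQ/Q = 216/1130 = 0.192.

19.2%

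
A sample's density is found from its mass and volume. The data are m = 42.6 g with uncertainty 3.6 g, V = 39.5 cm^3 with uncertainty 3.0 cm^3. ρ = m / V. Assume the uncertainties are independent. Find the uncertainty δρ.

Each factor contributes (exponent × relative error)² to (δρ/ρ)²:
  (1·δm/m)² = (1×0.0845)² = 0.00714;  (-1·δV/V)² = (-1×0.0759)² = 0.00577
δρ/ρ = √(0.0129) = 0.114
ρ = 1.08 g/cm^3, so δρ = 0.114 × 1.08 = 0.123 g/cm^3.

0.123 g/cm^3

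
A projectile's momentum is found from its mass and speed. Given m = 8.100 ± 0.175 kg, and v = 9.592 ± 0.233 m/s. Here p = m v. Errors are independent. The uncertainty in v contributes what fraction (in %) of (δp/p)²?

55.8%

(δp/p)² = (1·δm/m)² + (1·δv/v)²
  m term: (1×0.0216)² = 0.000467
  v term: (1×0.0243)² = 0.000590
Total = 0.00106. Share from v = 0.000590/0.00106 = 0.558.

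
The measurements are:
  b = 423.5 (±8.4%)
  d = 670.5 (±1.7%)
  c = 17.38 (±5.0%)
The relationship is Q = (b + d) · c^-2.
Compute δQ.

0.383

Let u = b + d = 1094. δu = √(δb² + δd²) = √(1270 + 130) = 37.4, so δu/u = 0.0341.
Q is then a monomial in u, c:
δQ/Q = √((δu/u)² + (-2·δc/c)²) = √(0.00117 + 0.0100) = 0.106
Q = 3.622, so δQ = 0.106 × 3.622 = 0.383.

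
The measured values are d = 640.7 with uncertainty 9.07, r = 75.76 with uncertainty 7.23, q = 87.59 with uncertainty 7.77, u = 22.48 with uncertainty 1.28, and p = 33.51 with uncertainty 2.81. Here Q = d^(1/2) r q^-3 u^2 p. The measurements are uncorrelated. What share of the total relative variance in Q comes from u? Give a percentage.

13.0%

(δQ/Q)² = (½·δd/d)² + (1·δr/r)² + (-3·δq/q)² + (2·δu/u)² + (1·δp/p)²
  d term: (0.5×0.0142)² = 5.01e-05
  r term: (1×0.0954)² = 0.00911
  q term: (-3×0.0887)² = 0.0708
  u term: (2×0.0569)² = 0.0130
  p term: (1×0.0839)² = 0.00703
Total = 0.1000. Share from u = 0.0130/0.1000 = 0.130.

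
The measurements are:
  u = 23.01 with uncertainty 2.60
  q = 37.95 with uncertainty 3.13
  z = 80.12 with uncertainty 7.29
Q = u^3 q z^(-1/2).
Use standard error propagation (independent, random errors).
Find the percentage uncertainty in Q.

Products/powers → add relative errors in quadrature, weighted by exponent:
  (3·δu/u)² = (3×0.113)² = 0.115;  (1·δq/q)² = (1×0.0825)² = 0.00680;  (−½·δz/z)² = (-0.5×0.0910)² = 0.00207
δQ/Q = √(0.124) = 0.352

35.2%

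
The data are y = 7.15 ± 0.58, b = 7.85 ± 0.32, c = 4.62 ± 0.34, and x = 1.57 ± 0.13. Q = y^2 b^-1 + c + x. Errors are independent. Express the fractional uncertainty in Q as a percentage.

Let p = y^2·b^-1 = 6.51. δp/p = √((2·δy/y)² + (-1·δb/b)²) = √(0.0263 + 0.00166) = 0.167, so δp = 1.09.
Q = p + c + x: δQ = √(δp² + δc² + δx²) = √(1.19 + 0.116 + 0.0169) = 1.15
Q = 12.7, so δQ/Q = 1.15/12.7 = 0.0904.

9.04%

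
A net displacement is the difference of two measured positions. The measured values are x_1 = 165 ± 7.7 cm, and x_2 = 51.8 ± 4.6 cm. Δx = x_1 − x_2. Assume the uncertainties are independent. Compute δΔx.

8.97 cm

Absolute uncertainties add in quadrature for a linear combination:
  (δx_1)² = 59.3;  (δx_2)² = 21.2
δΔx = √(80.5) = 8.97 cm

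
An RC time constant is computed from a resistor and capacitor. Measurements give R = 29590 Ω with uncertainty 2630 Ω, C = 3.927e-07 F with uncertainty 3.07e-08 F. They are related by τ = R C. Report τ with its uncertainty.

τ is a product of powers, so relative uncertainties combine in quadrature:
  (1·δR/R)² = (1×0.0889)² = 0.00790;  (1·δC/C)² = (1×0.0782)² = 0.00611
δτ/τ = √(0.0140) = 0.118
τ = 0.01162 s, so δτ = 0.118 × 0.01162 = 0.00138 s.

0.01162 ± 0.00138 s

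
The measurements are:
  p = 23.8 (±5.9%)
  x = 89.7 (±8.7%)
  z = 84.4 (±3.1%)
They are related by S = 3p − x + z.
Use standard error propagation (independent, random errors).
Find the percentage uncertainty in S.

S is a linear combination, so absolute uncertainties add in quadrature:
  (3·δp)² = 17.7;  (δx)² = 60.9;  (δz)² = 6.85
δS = √(85.5) = 9.25
S = 66.1, so δS/S = 9.25/66.1 = 0.140.

14.0%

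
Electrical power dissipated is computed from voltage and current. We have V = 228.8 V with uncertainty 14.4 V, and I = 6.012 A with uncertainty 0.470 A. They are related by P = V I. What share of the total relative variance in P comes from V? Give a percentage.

39.3%

(δP/P)² = (1·δV/V)² + (1·δI/I)²
  V term: (1×0.0629)² = 0.00396
  I term: (1×0.0782)² = 0.00611
Total = 0.0101. Share from V = 0.00396/0.0101 = 0.393.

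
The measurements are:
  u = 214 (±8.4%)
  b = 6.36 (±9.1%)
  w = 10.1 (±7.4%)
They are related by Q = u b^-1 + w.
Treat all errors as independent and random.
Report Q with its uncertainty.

Let p = u·b^-1 = 33.6. δp/p = √((1·δu/u)² + (-1·δb/b)²) = √(0.00706 + 0.00828) = 0.124, so δp = 4.17.
Q = p + w: δQ = √(δp² + δw²) = √(17.4 + 0.559) = 4.23
Q = 43.7.

43.7 ± 4.23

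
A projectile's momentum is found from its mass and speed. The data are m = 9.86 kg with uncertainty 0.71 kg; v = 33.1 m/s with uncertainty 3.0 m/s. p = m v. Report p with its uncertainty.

326 ± 37.8 kg·m/s

Each factor contributes (exponent × relative error)² to (δp/p)²:
  (1·δm/m)² = (1×0.0720)² = 0.00519;  (1·δv/v)² = (1×0.0906)² = 0.00821
δp/p = √(0.0134) = 0.116
p = 326 kg·m/s, so δp = 0.116 × 326 = 37.8 kg·m/s.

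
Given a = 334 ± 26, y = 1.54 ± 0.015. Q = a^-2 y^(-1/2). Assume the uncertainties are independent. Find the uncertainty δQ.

1.13e-06

Products/powers → add relative errors in quadrature, weighted by exponent:
  (-2·δa/a)² = (-2×0.0778)² = 0.0242;  (−½·δy/y)² = (-0.5×0.00974)² = 2.37e-05
δQ/Q = √(0.0243) = 0.156
Q = 7.22e-06, so δQ = 0.156 × 7.22e-06 = 1.13e-06.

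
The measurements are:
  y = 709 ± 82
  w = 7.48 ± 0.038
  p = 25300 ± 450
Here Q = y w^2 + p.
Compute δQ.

Let h = y·w^2 = 39700. δh/h = √((1·δy/y)² + (2·δw/w)²) = √(0.0134 + 0.000103) = 0.116, so δh = 4610.
Q = h + p: δQ = √(δh² + δp²) = √(2.12e+07 + 2.02e+05) = 4630

4630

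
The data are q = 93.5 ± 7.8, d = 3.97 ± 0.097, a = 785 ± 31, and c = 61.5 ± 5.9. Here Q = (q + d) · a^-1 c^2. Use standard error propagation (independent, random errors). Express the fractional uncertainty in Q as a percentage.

21.2%

Let u = q + d = 97.5. δu = √(δq² + δd²) = √(60.8 + 0.00941) = 7.80, so δu/u = 0.0800.
Q is then a monomial in u, a, c:
δQ/Q = √((δu/u)² + (-1·δa/a)² + (2·δc/c)²) = √(0.00640 + 0.00156 + 0.0368) = 0.212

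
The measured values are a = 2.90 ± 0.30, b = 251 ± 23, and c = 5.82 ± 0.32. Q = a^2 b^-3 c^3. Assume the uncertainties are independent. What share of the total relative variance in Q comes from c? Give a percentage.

(δQ/Q)² = (2·δa/a)² + (-3·δb/b)² + (3·δc/c)²
  a term: (2×0.103)² = 0.0428
  b term: (-3×0.0916)² = 0.0756
  c term: (3×0.0550)² = 0.0272
Total = 0.146. Share from c = 0.0272/0.146 = 0.187.

18.7%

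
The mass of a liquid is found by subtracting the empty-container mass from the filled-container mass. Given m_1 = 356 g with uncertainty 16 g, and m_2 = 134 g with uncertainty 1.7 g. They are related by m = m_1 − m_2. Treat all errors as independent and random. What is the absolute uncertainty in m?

Sums and differences: (δm)² = Σ (cᵢ δxᵢ)².
  (δm_1)² = 256;  (δm_2)² = 2.89
δm = √(259) = 16.1 g

16.1 g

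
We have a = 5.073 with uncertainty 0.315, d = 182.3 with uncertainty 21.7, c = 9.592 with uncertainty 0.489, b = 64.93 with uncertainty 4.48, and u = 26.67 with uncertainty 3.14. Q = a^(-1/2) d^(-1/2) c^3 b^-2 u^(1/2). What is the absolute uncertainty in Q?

0.00798

Since Q is a product/quotient, work with relative uncertainties:
  (−½·δa/a)² = (-0.5×0.0621)² = 0.000964;  (−½·δd/d)² = (-0.5×0.119)² = 0.00354;  (3·δc/c)² = (3×0.0510)² = 0.0234;  (-2·δb/b)² = (-2×0.0690)² = 0.0190;  (½·δu/u)² = (0.5×0.118)² = 0.00347
δQ/Q = √(0.0504) = 0.225
Q = 0.03555, so δQ = 0.225 × 0.03555 = 0.00798.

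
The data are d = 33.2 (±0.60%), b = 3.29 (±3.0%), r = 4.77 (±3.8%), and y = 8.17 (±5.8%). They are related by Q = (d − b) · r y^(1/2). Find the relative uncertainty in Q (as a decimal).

Let u = d − b = 29.9. δu = √(δd² + δb²) = √(0.0397 + 0.00974) = 0.222, so δu/u = 0.00743.
Q is then a monomial in u, r, y:
δQ/Q = √((δu/u)² + (1·δr/r)² + (½·δy/y)²) = √(5.52e-05 + 0.00144 + 0.000841) = 0.0484

0.0484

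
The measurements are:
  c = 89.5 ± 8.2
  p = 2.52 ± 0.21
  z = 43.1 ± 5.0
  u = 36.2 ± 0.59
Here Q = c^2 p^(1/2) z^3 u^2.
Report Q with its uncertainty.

Q is a product of powers, so relative uncertainties combine in quadrature:
  (2·δc/c)² = (2×0.0916)² = 0.0336;  (½·δp/p)² = (0.5×0.0833)² = 0.00174;  (3·δz/z)² = (3×0.116)² = 0.121;  (2·δu/u)² = (2×0.0163)² = 0.00106
δQ/Q = √(0.157) = 0.397
Q = 1.33e+12, so δQ = 0.397 × 1.33e+12 = 5.29e+11.

(1.33 ± 0.529) × 10^12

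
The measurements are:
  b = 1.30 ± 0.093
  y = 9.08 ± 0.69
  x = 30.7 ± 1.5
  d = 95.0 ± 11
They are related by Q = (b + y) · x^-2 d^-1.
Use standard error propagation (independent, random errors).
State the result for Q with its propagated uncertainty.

Let u = b + y = 10.4. δu = √(δb² + δy²) = √(0.00865 + 0.476) = 0.696, so δu/u = 0.0671.
Q is then a monomial in u, x, d:
δQ/Q = √((δu/u)² + (-2·δx/x)² + (-1·δd/d)²) = √(0.00450 + 0.00955 + 0.0134) = 0.166
Q = 0.000116, so δQ = 0.166 × 0.000116 = 1.92e-05.

(1.16 ± 0.192) × 10^-4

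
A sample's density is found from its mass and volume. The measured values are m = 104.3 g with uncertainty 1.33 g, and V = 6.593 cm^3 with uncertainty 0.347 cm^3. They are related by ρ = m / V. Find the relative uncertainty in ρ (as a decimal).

0.0542

Each factor contributes (exponent × relative error)² to (δρ/ρ)²:
  (1·δm/m)² = (1×0.0128)² = 0.000163;  (-1·δV/V)² = (-1×0.0526)² = 0.00277
δρ/ρ = √(0.00293) = 0.0542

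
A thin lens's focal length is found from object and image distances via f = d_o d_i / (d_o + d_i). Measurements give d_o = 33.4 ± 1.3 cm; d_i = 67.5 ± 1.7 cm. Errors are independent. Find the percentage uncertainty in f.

2.73%

∂f/∂d_o = (d_i/(d_o+d_i))² = 0.448;  ∂f/∂d_i = (d_o/(d_o+d_i))² = 0.110
δf = √((∂f/∂d_o · δd_o)² + (∂f/∂d_i · δd_i)²) = √(0.338 + 0.0347) = 0.611 cm
f = 22.3 cm, so δf/f = 0.611/22.3 = 0.0273.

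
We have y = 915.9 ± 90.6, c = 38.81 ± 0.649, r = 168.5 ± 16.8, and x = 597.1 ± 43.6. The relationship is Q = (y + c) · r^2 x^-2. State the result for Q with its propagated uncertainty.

Let u = y + c = 954.7. δu = √(δy² + δc²) = √(8210 + 0.421) = 90.6, so δu/u = 0.0949.
Q is then a monomial in u, r, x:
δQ/Q = √((δu/u)² + (2·δr/r)² + (-2·δx/x)²) = √(0.00901 + 0.0398 + 0.0213) = 0.265
Q = 76.03, so δQ = 0.265 × 76.03 = 20.1.

76.03 ± 20.1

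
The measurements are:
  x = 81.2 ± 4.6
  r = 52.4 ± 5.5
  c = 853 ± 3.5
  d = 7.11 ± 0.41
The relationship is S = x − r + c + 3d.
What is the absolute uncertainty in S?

8.07

For a sum/difference, combine absolute errors in quadrature:
  (δx)² = 21.2;  (δr)² = 30.2;  (δc)² = 12.2;  (3·δd)² = 1.51
δS = √(65.2) = 8.07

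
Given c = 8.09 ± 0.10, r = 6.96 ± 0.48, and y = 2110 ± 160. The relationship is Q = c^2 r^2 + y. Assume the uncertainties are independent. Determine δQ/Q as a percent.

Let p = c^2·r^2 = 3170. δp/p = √((2·δc/c)² + (2·δr/r)²) = √(0.000611 + 0.0190) = 0.140, so δp = 444.
Q = p + y: δQ = √(δp² + δy²) = √(1.97e+05 + 25600) = 472
Q = 5280, so δQ/Q = 472/5280 = 0.0894.

8.94%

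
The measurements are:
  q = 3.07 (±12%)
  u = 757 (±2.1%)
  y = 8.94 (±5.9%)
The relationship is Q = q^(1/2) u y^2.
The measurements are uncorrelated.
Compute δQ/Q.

For a monomial Q ∝ q^(1/2), u, y^2, fractional errors add in quadrature:
  (½·δq/q)² = (0.5×0.120)² = 0.00360;  (1·δu/u)² = (1×0.0210)² = 0.000441;  (2·δy/y)² = (2×0.0590)² = 0.0139
δQ/Q = √(0.0180) = 0.134

0.134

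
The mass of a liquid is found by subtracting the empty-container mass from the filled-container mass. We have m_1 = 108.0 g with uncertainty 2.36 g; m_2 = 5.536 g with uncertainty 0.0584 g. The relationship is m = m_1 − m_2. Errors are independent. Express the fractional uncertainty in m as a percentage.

2.30%

Sums and differences: (δm)² = Σ (cᵢ δxᵢ)².
  (δm_1)² = 5.57;  (δm_2)² = 0.00341
δm = √(5.57) = 2.36 g
m = 102.5 g, so δm/m = 2.36/102.5 = 0.0230.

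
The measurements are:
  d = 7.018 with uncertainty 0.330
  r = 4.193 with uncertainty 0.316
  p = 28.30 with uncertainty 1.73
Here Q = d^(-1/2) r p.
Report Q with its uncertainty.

Relative error in a monomial: (δQ/Q)² = Σ (nᵢ · δxᵢ/xᵢ)².
  (−½·δd/d)² = (-0.5×0.0470)² = 0.000553;  (1·δr/r)² = (1×0.0754)² = 0.00568;  (1·δp/p)² = (1×0.0611)² = 0.00374
δQ/Q = √(0.00997) = 0.0998
Q = 44.79, so δQ = 0.0998 × 44.79 = 4.47.

44.79 ± 4.47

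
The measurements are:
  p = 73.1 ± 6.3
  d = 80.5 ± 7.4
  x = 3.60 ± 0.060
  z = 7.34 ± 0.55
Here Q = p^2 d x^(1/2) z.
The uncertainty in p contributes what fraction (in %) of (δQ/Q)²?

67.8%

(δQ/Q)² = (2·δp/p)² + (1·δd/d)² + (½·δx/x)² + (1·δz/z)²
  p term: (2×0.0862)² = 0.0297
  d term: (1×0.0919)² = 0.00845
  x term: (0.5×0.0167)² = 6.94e-05
  z term: (1×0.0749)² = 0.00561
Total = 0.0438. Share from p = 0.0297/0.0438 = 0.678.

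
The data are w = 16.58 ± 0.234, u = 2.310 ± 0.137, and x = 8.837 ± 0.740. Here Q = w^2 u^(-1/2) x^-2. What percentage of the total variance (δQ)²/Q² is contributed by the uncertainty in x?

94.4%

(δQ/Q)² = (2·δw/w)² + (−½·δu/u)² + (-2·δx/x)²
  w term: (2×0.0141)² = 0.000797
  u term: (-0.5×0.0593)² = 0.000879
  x term: (-2×0.0837)² = 0.0280
Total = 0.0297. Share from x = 0.0280/0.0297 = 0.944.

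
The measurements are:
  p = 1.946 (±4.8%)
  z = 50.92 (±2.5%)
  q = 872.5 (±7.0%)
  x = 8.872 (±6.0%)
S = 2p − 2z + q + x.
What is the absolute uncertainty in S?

Sums and differences: (δS)² = Σ (cᵢ δxᵢ)².
  (2·δp)² = 0.0349;  (2·δz)² = 6.48;  (δq)² = 3730;  (δx)² = 0.283
δS = √(3740) = 61.1

61.1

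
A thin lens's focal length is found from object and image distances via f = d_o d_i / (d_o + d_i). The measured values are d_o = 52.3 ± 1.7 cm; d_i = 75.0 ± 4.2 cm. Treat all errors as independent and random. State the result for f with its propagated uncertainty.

∂f/∂d_o = (d_i/(d_o+d_i))² = 0.347;  ∂f/∂d_i = (d_o/(d_o+d_i))² = 0.169
δf = √((∂f/∂d_o · δd_o)² + (∂f/∂d_i · δd_i)²) = √(0.348 + 0.503) = 0.922 cm
f = 30.8 cm.

30.8 ± 0.922 cm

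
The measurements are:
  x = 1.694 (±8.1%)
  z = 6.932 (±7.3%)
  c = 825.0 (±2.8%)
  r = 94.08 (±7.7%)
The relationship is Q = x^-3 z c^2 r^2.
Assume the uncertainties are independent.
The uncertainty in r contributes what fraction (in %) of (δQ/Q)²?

(δQ/Q)² = (-3·δx/x)² + (1·δz/z)² + (2·δc/c)² + (2·δr/r)²
  x term: (-3×0.0810)² = 0.0590
  z term: (1×0.0730)² = 0.00533
  c term: (2×0.0280)² = 0.00314
  r term: (2×0.0770)² = 0.0237
Total = 0.0912. Share from r = 0.0237/0.0912 = 0.260.

26.0%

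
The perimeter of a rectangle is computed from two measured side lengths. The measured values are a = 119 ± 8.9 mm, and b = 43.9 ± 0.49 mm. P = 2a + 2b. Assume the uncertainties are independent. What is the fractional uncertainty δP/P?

P is a linear combination, so absolute uncertainties add in quadrature:
  (2·δa)² = 317;  (2·δb)² = 0.960
δP = √(318) = 17.8 mm
P = 326 mm, so δP/P = 17.8/326 = 0.0547.

0.0547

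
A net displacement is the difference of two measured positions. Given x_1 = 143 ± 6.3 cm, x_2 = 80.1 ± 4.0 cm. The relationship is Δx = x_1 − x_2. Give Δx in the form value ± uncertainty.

Each term contributes (cᵢ δxᵢ)² to (δΔx)²:
  (δx_1)² = 39.7;  (δx_2)² = 16.0
δΔx = √(55.7) = 7.46 cm
Δx = 62.9 cm.

62.9 ± 7.46 cm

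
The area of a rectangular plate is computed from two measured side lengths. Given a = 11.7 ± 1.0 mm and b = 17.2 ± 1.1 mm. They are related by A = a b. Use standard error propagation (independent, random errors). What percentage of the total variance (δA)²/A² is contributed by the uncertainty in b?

(δA/A)² = (1·δa/a)² + (1·δb/b)²
  a term: (1×0.0855)² = 0.00731
  b term: (1×0.0640)² = 0.00409
Total = 0.0114. Share from b = 0.00409/0.0114 = 0.359.

35.9%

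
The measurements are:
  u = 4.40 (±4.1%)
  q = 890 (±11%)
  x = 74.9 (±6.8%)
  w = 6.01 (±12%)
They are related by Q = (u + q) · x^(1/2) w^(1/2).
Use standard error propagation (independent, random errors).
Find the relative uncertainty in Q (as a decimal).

0.129

Let h = u + q = 894. δh = √(δu² + δq²) = √(0.0325 + 9580) = 97.9, so δh/h = 0.109.
Q is then a monomial in h, x, w:
δQ/Q = √((δh/h)² + (½·δx/x)² + (½·δw/w)²) = √(0.0120 + 0.00116 + 0.00360) = 0.129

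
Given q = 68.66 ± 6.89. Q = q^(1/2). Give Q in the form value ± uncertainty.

Q ∝ q^(1/2), so δQ/Q = |½| · δq/q = 0.5 × 0.100 = 0.0502.
Q = 8.286, so δQ = 0.0502 × 8.286 = 0.416.

8.286 ± 0.416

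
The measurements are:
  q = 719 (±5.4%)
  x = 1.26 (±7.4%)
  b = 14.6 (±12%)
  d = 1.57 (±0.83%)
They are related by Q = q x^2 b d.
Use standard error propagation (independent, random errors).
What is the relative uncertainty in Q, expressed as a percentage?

19.8%

Since Q is a product/quotient, work with relative uncertainties:
  (1·δq/q)² = (1×0.0540)² = 0.00292;  (2·δx/x)² = (2×0.0740)² = 0.0219;  (1·δb/b)² = (1×0.120)² = 0.0144;  (1·δd/d)² = (1×0.00830)² = 6.89e-05
δQ/Q = √(0.0393) = 0.198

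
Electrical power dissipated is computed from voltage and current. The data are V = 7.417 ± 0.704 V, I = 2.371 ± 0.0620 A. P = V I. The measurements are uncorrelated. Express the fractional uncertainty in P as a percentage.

9.85%

Since P is a product/quotient, work with relative uncertainties:
  (1·δV/V)² = (1×0.0949)² = 0.00901;  (1·δI/I)² = (1×0.0261)² = 0.000684
δP/P = √(0.00969) = 0.0985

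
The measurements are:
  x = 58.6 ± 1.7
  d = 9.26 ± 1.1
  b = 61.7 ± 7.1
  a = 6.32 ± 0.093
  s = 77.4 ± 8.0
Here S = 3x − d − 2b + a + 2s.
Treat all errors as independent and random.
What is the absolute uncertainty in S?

Sums and differences: (δS)² = Σ (cᵢ δxᵢ)².
  (3·δx)² = 26.0;  (δd)² = 1.21;  (2·δb)² = 202;  (δa)² = 0.00865;  (2·δs)² = 256
δS = √(485) = 22.0

22.0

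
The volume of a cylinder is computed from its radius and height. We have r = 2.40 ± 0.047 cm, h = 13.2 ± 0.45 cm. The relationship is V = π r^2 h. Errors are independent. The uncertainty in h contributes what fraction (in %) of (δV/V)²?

(δV/V)² = (2·δr/r)² + (1·δh/h)²
  r term: (2×0.0196)² = 0.00153
  h term: (1×0.0341)² = 0.00116
Total = 0.00270. Share from h = 0.00116/0.00270 = 0.431.

43.1%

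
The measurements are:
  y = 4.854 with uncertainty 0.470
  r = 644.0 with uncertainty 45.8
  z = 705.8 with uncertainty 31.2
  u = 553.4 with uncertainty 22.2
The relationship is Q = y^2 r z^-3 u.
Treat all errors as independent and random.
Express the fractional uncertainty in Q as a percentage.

24.9%

Q is a product of powers, so relative uncertainties combine in quadrature:
  (2·δy/y)² = (2×0.0968)² = 0.0375;  (1·δr/r)² = (1×0.0711)² = 0.00506;  (-3·δz/z)² = (-3×0.0442)² = 0.0176;  (1·δu/u)² = (1×0.0401)² = 0.00161
δQ/Q = √(0.0618) = 0.249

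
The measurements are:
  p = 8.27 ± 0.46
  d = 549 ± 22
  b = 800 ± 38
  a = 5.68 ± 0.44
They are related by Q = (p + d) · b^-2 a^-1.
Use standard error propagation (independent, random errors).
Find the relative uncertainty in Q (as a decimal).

Let u = p + d = 557. δu = √(δp² + δd²) = √(0.212 + 484) = 22.0, so δu/u = 0.0395.
Q is then a monomial in u, b, a:
δQ/Q = √((δu/u)² + (-2·δb/b)² + (-1·δa/a)²) = √(0.00156 + 0.00903 + 0.00600) = 0.129

0.129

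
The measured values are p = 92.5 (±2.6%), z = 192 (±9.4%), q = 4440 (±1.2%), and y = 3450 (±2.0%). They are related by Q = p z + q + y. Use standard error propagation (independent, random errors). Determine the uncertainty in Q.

Let w = p·z = 17800. δw/w = √((1·δp/p)² + (1·δz/z)²) = √(0.000676 + 0.00884) = 0.0975, so δw = 1730.
Q = w + q + y: δQ = √(δw² + δq² + δy²) = √(3e+06 + 2840 + 4760) = 1730

1730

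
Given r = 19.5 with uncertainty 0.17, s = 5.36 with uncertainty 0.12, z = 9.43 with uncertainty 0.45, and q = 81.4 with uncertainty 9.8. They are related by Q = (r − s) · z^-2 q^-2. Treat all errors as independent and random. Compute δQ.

6.23e-06

Let u = r − s = 14.1. δu = √(δr² + δs²) = √(0.0289 + 0.0144) = 0.208, so δu/u = 0.0147.
Q is then a monomial in u, z, q:
δQ/Q = √((δu/u)² + (-2·δz/z)² + (-2·δq/q)²) = √(0.000217 + 0.00911 + 0.0580) = 0.259
Q = 2.4e-05, so δQ = 0.259 × 2.4e-05 = 6.23e-06.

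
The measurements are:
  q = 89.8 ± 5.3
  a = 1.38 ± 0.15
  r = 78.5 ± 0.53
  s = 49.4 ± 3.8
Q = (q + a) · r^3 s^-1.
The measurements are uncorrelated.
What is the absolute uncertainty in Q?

88000

Let u = q + a = 91.2. δu = √(δq² + δa²) = √(28.1 + 0.0225) = 5.30, so δu/u = 0.0582.
Q is then a monomial in u, r, s:
δQ/Q = √((δu/u)² + (3·δr/r)² + (-1·δs/s)²) = √(0.00338 + 0.000410 + 0.00592) = 0.0985
Q = 8.93e+05, so δQ = 0.0985 × 8.93e+05 = 88000.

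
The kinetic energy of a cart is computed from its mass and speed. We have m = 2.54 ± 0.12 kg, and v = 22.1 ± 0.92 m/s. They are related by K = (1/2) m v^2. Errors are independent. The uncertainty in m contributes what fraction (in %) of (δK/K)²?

24.4%

(δK/K)² = (1·δm/m)² + (2·δv/v)²
  m term: (1×0.0472)² = 0.00223
  v term: (2×0.0416)² = 0.00693
Total = 0.00916. Share from m = 0.00223/0.00916 = 0.244.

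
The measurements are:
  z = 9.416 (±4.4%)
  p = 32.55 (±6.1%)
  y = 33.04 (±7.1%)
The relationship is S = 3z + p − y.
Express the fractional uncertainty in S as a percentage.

For a sum/difference, combine absolute errors in quadrature:
  (3·δz)² = 1.54;  (δp)² = 3.94;  (δy)² = 5.50
δS = √(11.0) = 3.32
S = 27.76, so δS/S = 3.32/27.76 = 0.119.

11.9%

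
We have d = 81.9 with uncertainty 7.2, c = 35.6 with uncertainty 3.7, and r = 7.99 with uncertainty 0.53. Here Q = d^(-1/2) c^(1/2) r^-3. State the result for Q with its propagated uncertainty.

Since Q is a product/quotient, work with relative uncertainties:
  (−½·δd/d)² = (-0.5×0.0879)² = 0.00193;  (½·δc/c)² = (0.5×0.104)² = 0.00270;  (-3·δr/r)² = (-3×0.0663)² = 0.0396
δQ/Q = √(0.0442) = 0.210
Q = 0.00129, so δQ = 0.210 × 0.00129 = 0.000272.

0.00129 ± 0.000272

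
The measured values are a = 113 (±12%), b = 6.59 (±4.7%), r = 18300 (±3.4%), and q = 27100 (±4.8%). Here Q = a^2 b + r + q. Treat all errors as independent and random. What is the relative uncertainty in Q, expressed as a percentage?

15.9%

Let p = a^2·b = 84100. δp/p = √((2·δa/a)² + (1·δb/b)²) = √(0.0576 + 0.00221) = 0.245, so δp = 20600.
Q = p + r + q: δQ = √(δp² + δr² + δq²) = √(4.23e+08 + 3.87e+05 + 1.69e+06) = 20600
Q = 1.3e+05, so δQ/Q = 20600/1.3e+05 = 0.159.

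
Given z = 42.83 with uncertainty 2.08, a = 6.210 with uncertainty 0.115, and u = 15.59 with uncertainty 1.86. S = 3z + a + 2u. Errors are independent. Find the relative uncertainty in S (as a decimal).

Absolute uncertainties add in quadrature for a linear combination:
  (3·δz)² = 38.9;  (δa)² = 0.0132;  (2·δu)² = 13.8
δS = √(52.8) = 7.27
S = 165.9, so δS/S = 7.27/165.9 = 0.0438.

0.0438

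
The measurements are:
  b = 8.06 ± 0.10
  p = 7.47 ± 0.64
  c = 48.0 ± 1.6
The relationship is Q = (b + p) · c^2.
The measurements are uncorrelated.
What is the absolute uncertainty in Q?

2810

Let u = b + p = 15.5. δu = √(δb² + δp²) = √(0.0100 + 0.410) = 0.648, so δu/u = 0.0417.
Q is then a monomial in u, c:
δQ/Q = √((δu/u)² + (2·δc/c)²) = √(0.00174 + 0.00444) = 0.0786
Q = 35800, so δQ = 0.0786 × 35800 = 2810.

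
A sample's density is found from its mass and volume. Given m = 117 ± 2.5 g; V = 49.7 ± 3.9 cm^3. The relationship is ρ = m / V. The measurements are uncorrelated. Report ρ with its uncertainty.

2.35 ± 0.191 g/cm^3

Relative error in a monomial: (δρ/ρ)² = Σ (nᵢ · δxᵢ/xᵢ)².
  (1·δm/m)² = (1×0.0214)² = 0.000457;  (-1·δV/V)² = (-1×0.0785)² = 0.00616
δρ/ρ = √(0.00661) = 0.0813
ρ = 2.35 g/cm^3, so δρ = 0.0813 × 2.35 = 0.191 g/cm^3.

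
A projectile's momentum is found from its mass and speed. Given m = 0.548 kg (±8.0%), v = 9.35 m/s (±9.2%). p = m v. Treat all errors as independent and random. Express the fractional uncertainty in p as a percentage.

Relative error in a monomial: (δp/p)² = Σ (nᵢ · δxᵢ/xᵢ)².
  (1·δm/m)² = (1×0.0800)² = 0.00640;  (1·δv/v)² = (1×0.0920)² = 0.00846
δp/p = √(0.0149) = 0.122

12.2%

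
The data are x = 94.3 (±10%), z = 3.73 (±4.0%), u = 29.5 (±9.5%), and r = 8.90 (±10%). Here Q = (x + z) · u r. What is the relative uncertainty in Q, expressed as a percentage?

16.8%

Let w = x + z = 98.0. δw = √(δx² + δz²) = √(88.9 + 0.0223) = 9.43, so δw/w = 0.0962.
Q is then a monomial in w, u, r:
δQ/Q = √((δw/w)² + (1·δu/u)² + (1·δr/r)²) = √(0.00926 + 0.00903 + 0.0100) = 0.168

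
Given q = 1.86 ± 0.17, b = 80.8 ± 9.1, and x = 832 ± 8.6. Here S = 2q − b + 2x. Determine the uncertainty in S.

19.5

S is a linear combination, so absolute uncertainties add in quadrature:
  (2·δq)² = 0.116;  (δb)² = 82.8;  (2·δx)² = 296
δS = √(379) = 19.5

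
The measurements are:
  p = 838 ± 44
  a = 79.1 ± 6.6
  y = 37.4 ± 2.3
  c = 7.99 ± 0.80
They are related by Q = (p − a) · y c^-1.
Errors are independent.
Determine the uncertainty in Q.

466

Let u = p − a = 759. δu = √(δp² + δa²) = √(1940 + 43.6) = 44.5, so δu/u = 0.0586.
Q is then a monomial in u, y, c:
δQ/Q = √((δu/u)² + (1·δy/y)² + (-1·δc/c)²) = √(0.00344 + 0.00378 + 0.0100) = 0.131
Q = 3550, so δQ = 0.131 × 3550 = 466.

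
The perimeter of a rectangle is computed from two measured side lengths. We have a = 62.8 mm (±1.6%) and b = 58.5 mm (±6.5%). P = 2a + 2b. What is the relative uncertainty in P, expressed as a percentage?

Sums and differences: (δP)² = Σ (cᵢ δxᵢ)².
  (2·δa)² = 4.04;  (2·δb)² = 57.8
δP = √(61.9) = 7.87 mm
P = 243 mm, so δP/P = 7.87/243 = 0.0324.

3.24%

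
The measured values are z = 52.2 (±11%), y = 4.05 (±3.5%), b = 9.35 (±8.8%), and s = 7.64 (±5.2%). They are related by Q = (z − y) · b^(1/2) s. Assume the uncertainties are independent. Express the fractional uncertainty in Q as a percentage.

Let u = z − y = 48.2. δu = √(δz² + δy²) = √(33.0 + 0.0201) = 5.74, so δu/u = 0.119.
Q is then a monomial in u, b, s:
δQ/Q = √((δu/u)² + (½·δb/b)² + (1·δs/s)²) = √(0.0142 + 0.00194 + 0.00270) = 0.137

13.7%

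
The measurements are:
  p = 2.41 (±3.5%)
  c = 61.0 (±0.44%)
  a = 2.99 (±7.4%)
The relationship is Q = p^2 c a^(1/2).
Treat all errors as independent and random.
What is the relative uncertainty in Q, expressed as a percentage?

Each factor contributes (exponent × relative error)² to (δQ/Q)²:
  (2·δp/p)² = (2×0.0350)² = 0.00490;  (1·δc/c)² = (1×0.00440)² = 1.94e-05;  (½·δa/a)² = (0.5×0.0740)² = 0.00137
δQ/Q = √(0.00629) = 0.0793

7.93%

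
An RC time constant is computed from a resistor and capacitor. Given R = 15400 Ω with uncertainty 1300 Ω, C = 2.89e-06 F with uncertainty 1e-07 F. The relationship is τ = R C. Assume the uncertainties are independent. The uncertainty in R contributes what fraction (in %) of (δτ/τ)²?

85.6%

(δτ/τ)² = (1·δR/R)² + (1·δC/C)²
  R term: (1×0.0844)² = 0.00713
  C term: (1×0.0346)² = 0.00120
Total = 0.00832. Share from R = 0.00713/0.00832 = 0.856.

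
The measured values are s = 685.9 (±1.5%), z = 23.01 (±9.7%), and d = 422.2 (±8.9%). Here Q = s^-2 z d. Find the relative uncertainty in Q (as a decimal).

0.135

Q is a product of powers, so relative uncertainties combine in quadrature:
  (-2·δs/s)² = (-2×0.0150)² = 0.000900;  (1·δz/z)² = (1×0.0970)² = 0.00941;  (1·δd/d)² = (1×0.0890)² = 0.00792
δQ/Q = √(0.0182) = 0.135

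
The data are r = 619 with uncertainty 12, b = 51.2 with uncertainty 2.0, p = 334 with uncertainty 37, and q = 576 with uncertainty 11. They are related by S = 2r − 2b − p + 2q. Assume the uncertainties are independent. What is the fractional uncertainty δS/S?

0.0253

For a sum/difference, combine absolute errors in quadrature:
  (2·δr)² = 576;  (2·δb)² = 16.0;  (δp)² = 1370;  (2·δq)² = 484
δS = √(2440) = 49.4
S = 1950, so δS/S = 49.4/1950 = 0.0253.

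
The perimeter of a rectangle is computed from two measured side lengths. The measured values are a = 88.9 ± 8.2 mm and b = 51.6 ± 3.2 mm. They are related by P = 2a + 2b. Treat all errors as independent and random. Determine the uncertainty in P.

Each term contributes (cᵢ δxᵢ)² to (δP)²:
  (2·δa)² = 269;  (2·δb)² = 41.0
δP = √(310) = 17.6 mm

17.6 mm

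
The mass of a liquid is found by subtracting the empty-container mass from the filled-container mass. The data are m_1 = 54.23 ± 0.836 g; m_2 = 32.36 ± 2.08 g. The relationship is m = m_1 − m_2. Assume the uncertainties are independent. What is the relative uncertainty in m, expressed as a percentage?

Each term contributes (cᵢ δxᵢ)² to (δm)²:
  (δm_1)² = 0.699;  (δm_2)² = 4.33
δm = √(5.03) = 2.24 g
m = 21.87 g, so δm/m = 2.24/21.87 = 0.103.

10.3%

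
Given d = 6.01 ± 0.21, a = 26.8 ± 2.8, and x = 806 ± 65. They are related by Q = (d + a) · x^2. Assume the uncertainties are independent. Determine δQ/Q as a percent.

Let u = d + a = 32.8. δu = √(δd² + δa²) = √(0.0441 + 7.84) = 2.81, so δu/u = 0.0856.
Q is then a monomial in u, x:
δQ/Q = √((δu/u)² + (2·δx/x)²) = √(0.00732 + 0.0260) = 0.183

18.3%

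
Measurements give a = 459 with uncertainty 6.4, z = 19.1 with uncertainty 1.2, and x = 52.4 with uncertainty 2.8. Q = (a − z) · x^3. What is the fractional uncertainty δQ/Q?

0.161

Let u = a − z = 440. δu = √(δa² + δz²) = √(41.0 + 1.44) = 6.51, so δu/u = 0.0148.
Q is then a monomial in u, x:
δQ/Q = √((δu/u)² + (3·δx/x)²) = √(0.000219 + 0.0257) = 0.161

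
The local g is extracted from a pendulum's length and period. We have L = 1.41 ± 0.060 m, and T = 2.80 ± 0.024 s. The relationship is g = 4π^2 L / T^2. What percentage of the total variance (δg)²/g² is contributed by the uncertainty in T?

14.0%

(δg/g)² = (1·δL/L)² + (-2·δT/T)²
  L term: (1×0.0426)² = 0.00181
  T term: (-2×0.00857)² = 0.000294
Total = 0.00210. Share from T = 0.000294/0.00210 = 0.140.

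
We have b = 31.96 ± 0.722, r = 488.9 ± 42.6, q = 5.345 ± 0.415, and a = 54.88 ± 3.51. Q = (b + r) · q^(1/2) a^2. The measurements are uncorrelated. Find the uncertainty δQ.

Let u = b + r = 520.9. δu = √(δb² + δr²) = √(0.521 + 1810) = 42.6, so δu/u = 0.0818.
Q is then a monomial in u, q, a:
δQ/Q = √((δu/u)² + (½·δq/q)² + (2·δa/a)²) = √(0.00669 + 0.00151 + 0.0164) = 0.157
Q = 3.627e+06, so δQ = 0.157 × 3.627e+06 = 5.68e+05.

5.68e+05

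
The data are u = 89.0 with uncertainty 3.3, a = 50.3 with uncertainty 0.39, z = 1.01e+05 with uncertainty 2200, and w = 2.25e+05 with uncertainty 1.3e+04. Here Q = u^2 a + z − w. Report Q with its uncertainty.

(2.74 ± 0.325) × 10^5

Let p = u^2·a = 3.98e+05. δp/p = √((2·δu/u)² + (1·δa/a)²) = √(0.00550 + 6.01e-05) = 0.0746, so δp = 29700.
Q = p + z − w: δQ = √(δp² + δz² + δw²) = √(8.83e+08 + 4.84e+06 + 1.69e+08) = 32500
Q = 2.74e+05.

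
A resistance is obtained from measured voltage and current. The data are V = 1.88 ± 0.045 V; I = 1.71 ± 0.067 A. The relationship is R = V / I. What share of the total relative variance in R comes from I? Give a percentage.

72.8%

(δR/R)² = (1·δV/V)² + (-1·δI/I)²
  V term: (1×0.0239)² = 0.000573
  I term: (-1×0.0392)² = 0.00154
Total = 0.00211. Share from I = 0.00154/0.00211 = 0.728.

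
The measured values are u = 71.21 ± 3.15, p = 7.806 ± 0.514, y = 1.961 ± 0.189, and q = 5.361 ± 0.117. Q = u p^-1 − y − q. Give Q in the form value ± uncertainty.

Let w = u·p^-1 = 9.122. δw/w = √((1·δu/u)² + (-1·δp/p)²) = √(0.00196 + 0.00434) = 0.0793, so δw = 0.724.
Q = w − y − q: δQ = √(δw² + δy² + δq²) = √(0.524 + 0.0357 + 0.0137) = 0.757
Q = 1.800.

1.800 ± 0.757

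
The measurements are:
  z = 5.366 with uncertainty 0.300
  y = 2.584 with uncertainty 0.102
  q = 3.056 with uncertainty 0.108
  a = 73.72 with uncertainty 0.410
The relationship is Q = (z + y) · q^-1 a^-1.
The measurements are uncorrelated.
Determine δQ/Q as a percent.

Let u = z + y = 7.950. δu = √(δz² + δy²) = √(0.0900 + 0.0104) = 0.317, so δu/u = 0.0399.
Q is then a monomial in u, q, a:
δQ/Q = √((δu/u)² + (-1·δq/q)² + (-1·δa/a)²) = √(0.00159 + 0.00125 + 3.09e-05) = 0.0536

5.36%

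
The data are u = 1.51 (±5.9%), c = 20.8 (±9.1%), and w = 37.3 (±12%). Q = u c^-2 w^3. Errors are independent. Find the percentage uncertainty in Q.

40.8%

Products/powers → add relative errors in quadrature, weighted by exponent:
  (1·δu/u)² = (1×0.0590)² = 0.00348;  (-2·δc/c)² = (-2×0.0910)² = 0.0331;  (3·δw/w)² = (3×0.120)² = 0.130
δQ/Q = √(0.166) = 0.408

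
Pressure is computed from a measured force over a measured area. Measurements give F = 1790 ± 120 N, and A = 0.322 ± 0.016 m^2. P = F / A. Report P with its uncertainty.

Each factor contributes (exponent × relative error)² to (δP/P)²:
  (1·δF/F)² = (1×0.0670)² = 0.00449;  (-1·δA/A)² = (-1×0.0497)² = 0.00247
δP/P = √(0.00696) = 0.0834
P = 5560 Pa, so δP = 0.0834 × 5560 = 464 Pa.

5560 ± 464 Pa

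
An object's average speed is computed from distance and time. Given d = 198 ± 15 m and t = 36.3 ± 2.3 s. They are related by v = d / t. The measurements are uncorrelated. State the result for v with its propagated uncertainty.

For a monomial v ∝ d, t^-1, fractional errors add in quadrature:
  (1·δd/d)² = (1×0.0758)² = 0.00574;  (-1·δt/t)² = (-1×0.0634)² = 0.00401
δv/v = √(0.00975) = 0.0988
v = 5.45 m/s, so δv = 0.0988 × 5.45 = 0.539 m/s.

5.45 ± 0.539 m/s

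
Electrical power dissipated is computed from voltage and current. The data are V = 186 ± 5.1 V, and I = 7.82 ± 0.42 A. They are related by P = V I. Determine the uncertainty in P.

87.7 W

Relative error in a monomial: (δP/P)² = Σ (nᵢ · δxᵢ/xᵢ)².
  (1·δV/V)² = (1×0.0274)² = 0.000752;  (1·δI/I)² = (1×0.0537)² = 0.00288
δP/P = √(0.00364) = 0.0603
P = 1450 W, so δP = 0.0603 × 1450 = 87.7 W.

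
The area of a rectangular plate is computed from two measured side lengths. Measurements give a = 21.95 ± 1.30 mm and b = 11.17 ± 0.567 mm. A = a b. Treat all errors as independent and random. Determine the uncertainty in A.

Relative error in a monomial: (δA/A)² = Σ (nᵢ · δxᵢ/xᵢ)².
  (1·δa/a)² = (1×0.0592)² = 0.00351;  (1·δb/b)² = (1×0.0508)² = 0.00258
δA/A = √(0.00608) = 0.0780
A = 245.2 mm^2, so δA = 0.0780 × 245.2 = 19.1 mm^2.

19.1 mm^2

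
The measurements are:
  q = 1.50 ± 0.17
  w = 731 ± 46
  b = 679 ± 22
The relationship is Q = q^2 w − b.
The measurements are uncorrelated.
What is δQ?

Let p = q^2·w = 1640. δp/p = √((2·δq/q)² + (1·δw/w)²) = √(0.0514 + 0.00396) = 0.235, so δp = 387.
Q = p − b: δQ = √(δp² + δb²) = √(1.5e+05 + 484) = 388

388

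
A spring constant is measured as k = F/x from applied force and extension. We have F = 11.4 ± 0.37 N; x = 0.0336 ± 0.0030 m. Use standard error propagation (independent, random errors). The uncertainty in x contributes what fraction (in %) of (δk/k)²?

88.3%

(δk/k)² = (1·δF/F)² + (-1·δx/x)²
  F term: (1×0.0325)² = 0.00105
  x term: (-1×0.0893)² = 0.00797
Total = 0.00903. Share from x = 0.00797/0.00903 = 0.883.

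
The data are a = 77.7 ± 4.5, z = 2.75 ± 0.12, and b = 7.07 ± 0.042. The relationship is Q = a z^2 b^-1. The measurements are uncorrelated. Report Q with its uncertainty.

83.1 ± 8.72

Each factor contributes (exponent × relative error)² to (δQ/Q)²:
  (1·δa/a)² = (1×0.0579)² = 0.00335;  (2·δz/z)² = (2×0.0436)² = 0.00762;  (-1·δb/b)² = (-1×0.00594)² = 3.53e-05
δQ/Q = √(0.0110) = 0.105
Q = 83.1, so δQ = 0.105 × 83.1 = 8.72.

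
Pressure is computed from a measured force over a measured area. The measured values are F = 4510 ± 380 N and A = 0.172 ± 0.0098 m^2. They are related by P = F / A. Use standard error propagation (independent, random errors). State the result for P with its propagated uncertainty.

Each factor contributes (exponent × relative error)² to (δP/P)²:
  (1·δF/F)² = (1×0.0843)² = 0.00710;  (-1·δA/A)² = (-1×0.0570)² = 0.00325
δP/P = √(0.0103) = 0.102
P = 26200 Pa, so δP = 0.102 × 26200 = 2670 Pa.

26200 ± 2670 Pa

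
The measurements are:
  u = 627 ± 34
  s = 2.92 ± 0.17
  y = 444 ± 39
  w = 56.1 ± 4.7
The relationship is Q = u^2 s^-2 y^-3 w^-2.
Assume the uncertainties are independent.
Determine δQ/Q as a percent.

Relative error in a monomial: (δQ/Q)² = Σ (nᵢ · δxᵢ/xᵢ)².
  (2·δu/u)² = (2×0.0542)² = 0.0118;  (-2·δs/s)² = (-2×0.0582)² = 0.0136;  (-3·δy/y)² = (-3×0.0878)² = 0.0694;  (-2·δw/w)² = (-2×0.0838)² = 0.0281
δQ/Q = √(0.123) = 0.350

35.0%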